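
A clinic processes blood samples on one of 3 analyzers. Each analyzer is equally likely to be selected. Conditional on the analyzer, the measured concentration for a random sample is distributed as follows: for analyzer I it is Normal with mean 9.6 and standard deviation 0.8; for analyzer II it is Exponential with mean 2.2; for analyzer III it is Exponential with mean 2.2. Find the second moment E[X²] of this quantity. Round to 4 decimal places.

For each component E[X²] = Var + (mean)², giving I: 92.8; II: 9.68; III: 9.68.
Overall E[X²] = 0.333333·92.8 + 0.333333·9.68 + 0.333333·9.68 = 37.3867.

37.3867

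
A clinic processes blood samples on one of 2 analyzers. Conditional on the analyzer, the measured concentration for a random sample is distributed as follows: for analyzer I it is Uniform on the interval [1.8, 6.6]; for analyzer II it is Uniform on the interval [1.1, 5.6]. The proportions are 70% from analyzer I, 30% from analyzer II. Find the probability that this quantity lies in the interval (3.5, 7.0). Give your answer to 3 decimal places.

0.592

Conditional on each analyzer, P(3.5 < X < 7.0): I: 0.645833; II: 0.466667.
By total probability, P(3.5 < X < 7.0) = 0.7·0.645833 + 0.3·0.466667 = 0.592083.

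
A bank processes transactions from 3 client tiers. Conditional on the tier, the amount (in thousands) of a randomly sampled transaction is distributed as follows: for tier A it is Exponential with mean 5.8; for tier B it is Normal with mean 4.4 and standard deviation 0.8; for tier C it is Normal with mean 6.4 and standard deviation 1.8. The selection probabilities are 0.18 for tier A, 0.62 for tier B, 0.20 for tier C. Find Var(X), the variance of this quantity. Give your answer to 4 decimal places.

7.8277

Per component, A: μ=5.8, E[X²]=67.28; B: μ=4.4, E[X²]=20; C: μ=6.4, E[X²]=44.2.
E[X] = 0.18·5.8 + 0.62·4.4 + 0.2·6.4 = 5.052.
E[X²] = 0.18·67.28 + 0.62·20 + 0.2·44.2 = 33.3504.
Var(X) = E[X²] − (E[X])² = 33.3504 − 25.5227 = 7.8277.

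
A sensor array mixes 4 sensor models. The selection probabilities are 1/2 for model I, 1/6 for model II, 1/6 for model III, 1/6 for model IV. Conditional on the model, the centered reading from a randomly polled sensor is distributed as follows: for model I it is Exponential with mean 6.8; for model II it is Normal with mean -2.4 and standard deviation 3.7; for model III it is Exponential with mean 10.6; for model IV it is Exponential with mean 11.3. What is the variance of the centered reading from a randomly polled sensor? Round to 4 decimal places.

Per component, I: μ=6.8, E[X²]=92.48; II: μ=-2.4, E[X²]=19.45; III: μ=10.6, E[X²]=224.72; IV: μ=11.3, E[X²]=255.38.
E[X] = 0.5·6.8 + 0.166667·-2.4 + 0.166667·10.6 + 0.166667·11.3 = 6.65.
E[X²] = 0.5·92.48 + 0.166667·19.45 + 0.166667·224.72 + 0.166667·255.38 = 129.498.
Var(X) = E[X²] − (E[X])² = 129.498 − 44.2225 = 85.2758.

85.2758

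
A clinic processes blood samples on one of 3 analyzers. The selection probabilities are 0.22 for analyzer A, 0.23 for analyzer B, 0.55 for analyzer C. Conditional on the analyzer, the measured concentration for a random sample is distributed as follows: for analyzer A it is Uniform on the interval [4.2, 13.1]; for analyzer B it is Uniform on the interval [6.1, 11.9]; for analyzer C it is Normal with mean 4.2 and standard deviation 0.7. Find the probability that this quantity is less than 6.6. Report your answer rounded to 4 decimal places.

0.6290

Conditional on each analyzer, P(X < 6.6): A: 0.269663; B: 0.0862069; C: 0.999697.
By total probability, P(X < 6.6) = 0.22·0.269663 + 0.23·0.0862069 + 0.55·0.999697 = 0.628987.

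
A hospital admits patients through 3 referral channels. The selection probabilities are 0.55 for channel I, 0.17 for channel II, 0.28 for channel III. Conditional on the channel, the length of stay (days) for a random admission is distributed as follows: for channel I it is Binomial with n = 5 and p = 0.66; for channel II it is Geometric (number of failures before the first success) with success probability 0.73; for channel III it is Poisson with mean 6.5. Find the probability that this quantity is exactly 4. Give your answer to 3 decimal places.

0.209

Conditional on each channel, P(X = 4): I: 0.322571; II: 0.00387952; III: 0.111822.
By total probability, P(X = 4) = 0.55·0.322571 + 0.17·0.00387952 + 0.28·0.111822 = 0.209384.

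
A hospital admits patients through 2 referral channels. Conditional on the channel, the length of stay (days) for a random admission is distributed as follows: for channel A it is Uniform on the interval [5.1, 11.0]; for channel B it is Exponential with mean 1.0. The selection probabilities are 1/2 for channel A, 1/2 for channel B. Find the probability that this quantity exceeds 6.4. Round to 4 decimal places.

Conditional on each channel, P(X > 6.4): A: 0.779661; B: 0.00166156.
By total probability, P(X > 6.4) = 0.5·0.779661 + 0.5·0.00166156 = 0.390661.

0.3907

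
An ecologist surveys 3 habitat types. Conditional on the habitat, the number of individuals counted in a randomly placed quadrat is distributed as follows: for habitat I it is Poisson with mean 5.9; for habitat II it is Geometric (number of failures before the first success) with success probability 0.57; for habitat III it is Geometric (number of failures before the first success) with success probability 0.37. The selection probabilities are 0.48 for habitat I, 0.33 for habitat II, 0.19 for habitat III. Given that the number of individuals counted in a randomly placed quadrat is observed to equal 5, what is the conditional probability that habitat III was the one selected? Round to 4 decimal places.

0.0792

Likelihoods P(X=5 | ·): I: 0.163208; II: 0.00837948; III: 0.0367202.
Posterior ∝ prior × likelihood. Numerator for III: 0.19·0.0367202 = 0.00697683.
Normalizing constant: 0.48·0.163208 + 0.33·0.00837948 + 0.19·0.0367202 = 0.0880819.
P(III | observation) = 0.00697683 / 0.0880819 = 0.0792084.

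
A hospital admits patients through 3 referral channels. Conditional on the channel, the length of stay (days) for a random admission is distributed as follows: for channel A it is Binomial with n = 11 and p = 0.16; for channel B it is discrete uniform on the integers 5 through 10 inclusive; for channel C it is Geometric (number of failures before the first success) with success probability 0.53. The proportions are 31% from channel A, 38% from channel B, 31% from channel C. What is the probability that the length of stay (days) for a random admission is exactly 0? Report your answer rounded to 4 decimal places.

0.2098

Conditional on each channel, P(X = 0): A: 0.146917; B: 0; C: 0.53.
By total probability, P(X = 0) = 0.31·0.146917 + 0.38·0 + 0.31·0.53 = 0.209844.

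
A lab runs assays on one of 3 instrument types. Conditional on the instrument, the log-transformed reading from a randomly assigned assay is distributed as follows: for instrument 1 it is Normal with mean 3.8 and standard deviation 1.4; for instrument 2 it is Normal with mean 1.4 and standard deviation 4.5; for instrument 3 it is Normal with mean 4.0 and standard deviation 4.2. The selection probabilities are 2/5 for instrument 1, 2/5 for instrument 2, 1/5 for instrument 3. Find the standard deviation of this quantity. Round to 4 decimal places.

3.7253

Per component, 1: μ=3.8, E[X²]=16.4; 2: μ=1.4, E[X²]=22.21; 3: μ=4, E[X²]=33.64.
E[X] = 0.4·3.8 + 0.4·1.4 + 0.2·4 = 2.88.
E[X²] = 0.4·16.4 + 0.4·22.21 + 0.2·33.64 = 22.172.
Var(X) = E[X²] − (E[X])² = 22.172 − 8.2944 = 13.8776.
SD(X) = √13.8776 = 3.72527.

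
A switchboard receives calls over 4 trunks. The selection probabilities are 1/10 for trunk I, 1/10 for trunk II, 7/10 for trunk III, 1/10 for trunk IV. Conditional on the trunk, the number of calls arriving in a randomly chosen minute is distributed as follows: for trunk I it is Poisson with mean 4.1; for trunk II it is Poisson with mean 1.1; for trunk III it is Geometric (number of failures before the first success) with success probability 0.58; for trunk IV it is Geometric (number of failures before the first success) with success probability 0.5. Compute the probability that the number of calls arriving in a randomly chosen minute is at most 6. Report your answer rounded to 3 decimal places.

0.985

Conditional on each trunk, P(X ≤ 6): I: 0.878648; II: 0.999851; III: 0.997695; IV: 0.992188.
By total probability, P(X ≤ 6) = 0.1·0.878648 + 0.1·0.999851 + 0.7·0.997695 + 0.1·0.992188 = 0.985455.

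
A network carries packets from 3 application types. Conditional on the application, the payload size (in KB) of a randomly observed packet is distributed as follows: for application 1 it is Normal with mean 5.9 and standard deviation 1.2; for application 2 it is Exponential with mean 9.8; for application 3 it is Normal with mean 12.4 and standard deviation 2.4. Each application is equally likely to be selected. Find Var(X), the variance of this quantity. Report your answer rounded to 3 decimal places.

41.549

Per component, 1: μ=5.9, E[X²]=36.25; 2: μ=9.8, E[X²]=192.08; 3: μ=12.4, E[X²]=159.52.
E[X] = 0.333333·5.9 + 0.333333·9.8 + 0.333333·12.4 = 9.36667.
E[X²] = 0.333333·36.25 + 0.333333·192.08 + 0.333333·159.52 = 129.283.
Var(X) = E[X²] − (E[X])² = 129.283 − 87.7344 = 41.5489.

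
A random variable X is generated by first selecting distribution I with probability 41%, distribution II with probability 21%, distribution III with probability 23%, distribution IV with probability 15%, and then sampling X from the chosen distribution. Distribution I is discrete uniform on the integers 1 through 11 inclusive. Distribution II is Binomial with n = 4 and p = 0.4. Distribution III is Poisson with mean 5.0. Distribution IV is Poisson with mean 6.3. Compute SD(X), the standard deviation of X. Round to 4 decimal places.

Per component, I: μ=6, E[X²]=46; II: μ=1.6, E[X²]=3.52; III: μ=5, E[X²]=30; IV: μ=6.3, E[X²]=45.99.
E[X] = 0.41·6 + 0.21·1.6 + 0.23·5 + 0.15·6.3 = 4.891.
E[X²] = 0.41·46 + 0.21·3.52 + 0.23·30 + 0.15·45.99 = 33.3977.
Var(X) = E[X²] − (E[X])² = 33.3977 − 23.9219 = 9.47582.
SD(X) = √9.47582 = 3.07828.

3.0783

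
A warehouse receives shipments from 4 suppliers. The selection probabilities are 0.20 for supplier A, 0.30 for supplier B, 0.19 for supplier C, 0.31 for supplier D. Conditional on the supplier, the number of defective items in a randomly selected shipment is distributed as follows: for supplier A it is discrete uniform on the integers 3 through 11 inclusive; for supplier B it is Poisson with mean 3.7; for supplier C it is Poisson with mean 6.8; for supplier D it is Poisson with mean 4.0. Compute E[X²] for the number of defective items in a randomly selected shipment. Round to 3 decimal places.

For each component E[X²] = Var + (mean)², giving A: 55.6667; B: 17.39; C: 53.04; D: 20.
Overall E[X²] = 0.2·55.6667 + 0.3·17.39 + 0.19·53.04 + 0.31·20 = 32.6279.

32.628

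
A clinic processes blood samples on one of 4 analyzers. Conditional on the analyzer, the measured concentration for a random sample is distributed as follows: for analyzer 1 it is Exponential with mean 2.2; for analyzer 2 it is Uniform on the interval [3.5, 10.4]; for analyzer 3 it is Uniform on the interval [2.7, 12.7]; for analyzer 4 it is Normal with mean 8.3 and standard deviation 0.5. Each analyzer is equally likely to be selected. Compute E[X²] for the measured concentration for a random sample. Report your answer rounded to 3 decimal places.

49.678

For each component E[X²] = Var + (mean)², giving 1: 9.68; 2: 52.27; 3: 67.6233; 4: 69.14.
Overall E[X²] = 0.25·9.68 + 0.25·52.27 + 0.25·67.6233 + 0.25·69.14 = 49.6783.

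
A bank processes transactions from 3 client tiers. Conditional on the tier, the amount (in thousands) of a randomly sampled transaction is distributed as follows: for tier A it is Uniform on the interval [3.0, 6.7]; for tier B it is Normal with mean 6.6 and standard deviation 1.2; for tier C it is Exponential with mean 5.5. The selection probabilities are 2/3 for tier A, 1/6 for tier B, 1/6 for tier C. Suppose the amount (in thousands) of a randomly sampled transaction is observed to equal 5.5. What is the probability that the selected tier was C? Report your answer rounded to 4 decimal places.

Likelihoods f(5.5 | ·): A: 0.27027; B: 0.218406; C: 0.0668872.
Posterior ∝ prior × likelihood. Numerator for C: 0.166667·0.0668872 = 0.0111479.
Normalizing constant: 0.666667·0.27027 + 0.166667·0.218406 + 0.166667·0.0668872 = 0.227729.
P(C | observation) = 0.0111479 / 0.227729 = 0.0489523.

0.0490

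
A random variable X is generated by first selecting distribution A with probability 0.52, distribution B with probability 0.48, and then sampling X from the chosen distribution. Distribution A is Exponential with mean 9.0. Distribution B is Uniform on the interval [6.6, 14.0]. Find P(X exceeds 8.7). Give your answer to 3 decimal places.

Conditional on each component, P(X > 8.7): A: 0.380349; B: 0.716216.
By total probability, P(X > 8.7) = 0.52·0.380349 + 0.48·0.716216 = 0.541565.

0.542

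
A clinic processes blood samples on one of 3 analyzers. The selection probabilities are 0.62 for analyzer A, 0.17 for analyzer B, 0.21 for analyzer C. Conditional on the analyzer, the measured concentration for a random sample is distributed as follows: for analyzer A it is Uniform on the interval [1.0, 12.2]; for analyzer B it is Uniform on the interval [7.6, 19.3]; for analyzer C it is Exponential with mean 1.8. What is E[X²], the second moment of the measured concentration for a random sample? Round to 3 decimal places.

For each component E[X²] = Var + (mean)², giving A: 54.0133; B: 192.31; C: 6.48.
Overall E[X²] = 0.62·54.0133 + 0.17·192.31 + 0.21·6.48 = 67.5418.

67.542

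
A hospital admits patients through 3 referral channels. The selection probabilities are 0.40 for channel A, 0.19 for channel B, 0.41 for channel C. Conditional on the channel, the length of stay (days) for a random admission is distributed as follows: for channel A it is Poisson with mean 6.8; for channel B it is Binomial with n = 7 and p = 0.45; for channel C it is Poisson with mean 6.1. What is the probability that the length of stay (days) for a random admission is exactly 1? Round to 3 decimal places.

Conditional on each channel, P(X = 1): A: 0.00757367; B: 0.087194; C: 0.0136815.
By total probability, P(X = 1) = 0.4·0.00757367 + 0.19·0.087194 + 0.41·0.0136815 = 0.0252057.

0.025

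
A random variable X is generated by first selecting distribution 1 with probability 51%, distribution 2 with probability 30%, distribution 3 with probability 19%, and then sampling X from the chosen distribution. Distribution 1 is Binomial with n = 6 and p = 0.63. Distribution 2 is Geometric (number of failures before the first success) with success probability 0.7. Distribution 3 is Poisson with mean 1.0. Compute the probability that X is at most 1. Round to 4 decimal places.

Conditional on each component, P(X ≤ 1): 1: 0.0287777; 2: 0.91; 3: 0.735759.
By total probability, P(X ≤ 1) = 0.51·0.0287777 + 0.3·0.91 + 0.19·0.735759 = 0.427471.

0.4275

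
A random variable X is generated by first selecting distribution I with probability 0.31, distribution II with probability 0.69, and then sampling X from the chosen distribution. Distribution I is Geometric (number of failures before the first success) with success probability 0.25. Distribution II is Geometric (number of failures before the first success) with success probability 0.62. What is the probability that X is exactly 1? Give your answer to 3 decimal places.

Conditional on each component, P(X = 1): I: 0.1875; II: 0.2356.
By total probability, P(X = 1) = 0.31·0.1875 + 0.69·0.2356 = 0.220689.

0.221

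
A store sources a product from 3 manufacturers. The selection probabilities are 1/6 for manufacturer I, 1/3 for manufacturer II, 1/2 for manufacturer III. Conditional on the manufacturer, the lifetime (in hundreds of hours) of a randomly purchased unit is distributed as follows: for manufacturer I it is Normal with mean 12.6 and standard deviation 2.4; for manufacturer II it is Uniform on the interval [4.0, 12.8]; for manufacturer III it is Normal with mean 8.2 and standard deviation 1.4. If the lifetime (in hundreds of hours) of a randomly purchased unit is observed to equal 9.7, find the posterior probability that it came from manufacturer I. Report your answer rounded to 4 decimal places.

Likelihoods f(9.7 | ·): I: 0.080103; II: 0.113636; III: 0.160511.
Posterior ∝ prior × likelihood. Numerator for I: 0.166667·0.080103 = 0.0133505.
Normalizing constant: 0.166667·0.080103 + 0.333333·0.113636 + 0.5·0.160511 = 0.131485.
P(I | observation) = 0.0133505 / 0.131485 = 0.101536.

0.1015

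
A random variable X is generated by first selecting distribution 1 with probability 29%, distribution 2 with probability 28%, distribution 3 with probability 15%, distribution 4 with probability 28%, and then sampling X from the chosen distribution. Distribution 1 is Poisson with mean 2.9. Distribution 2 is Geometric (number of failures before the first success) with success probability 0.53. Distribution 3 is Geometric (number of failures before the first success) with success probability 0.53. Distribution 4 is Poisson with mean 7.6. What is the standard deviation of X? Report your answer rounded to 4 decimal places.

Per component, 1: μ=2.9, E[X²]=11.31; 2: μ=0.886792, E[X²]=2.45959; 3: μ=0.886792, E[X²]=2.45959; 4: μ=7.6, E[X²]=65.36.
E[X] = 0.29·2.9 + 0.28·0.886792 + 0.15·0.886792 + 0.28·7.6 = 3.35032.
E[X²] = 0.29·11.31 + 0.28·2.45959 + 0.15·2.45959 + 0.28·65.36 = 22.6383.
Var(X) = E[X²] − (E[X])² = 22.6383 − 11.2246 = 11.4137.
SD(X) = √11.4137 = 3.37841.

3.3784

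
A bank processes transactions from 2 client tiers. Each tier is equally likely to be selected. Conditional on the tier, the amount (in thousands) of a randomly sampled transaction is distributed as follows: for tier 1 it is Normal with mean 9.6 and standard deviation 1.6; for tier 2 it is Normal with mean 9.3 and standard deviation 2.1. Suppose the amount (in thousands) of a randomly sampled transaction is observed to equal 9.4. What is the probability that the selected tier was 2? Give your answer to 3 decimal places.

Likelihoods f(9.4 | ·): 1: 0.247399; 2: 0.189757.
Posterior ∝ prior × likelihood. Numerator for 2: 0.5·0.189757 = 0.0948786.
Normalizing constant: 0.5·0.247399 + 0.5·0.189757 = 0.218578.
P(2 | observation) = 0.0948786 / 0.218578 = 0.434072.

0.434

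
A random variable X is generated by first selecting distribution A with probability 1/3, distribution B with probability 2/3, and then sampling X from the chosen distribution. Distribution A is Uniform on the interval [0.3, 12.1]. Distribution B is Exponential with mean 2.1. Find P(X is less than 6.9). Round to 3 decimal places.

Conditional on each component, P(X < 6.9): A: 0.559322; B: 0.962586.
By total probability, P(X < 6.9) = 0.333333·0.559322 + 0.666667·0.962586 = 0.828165.

0.828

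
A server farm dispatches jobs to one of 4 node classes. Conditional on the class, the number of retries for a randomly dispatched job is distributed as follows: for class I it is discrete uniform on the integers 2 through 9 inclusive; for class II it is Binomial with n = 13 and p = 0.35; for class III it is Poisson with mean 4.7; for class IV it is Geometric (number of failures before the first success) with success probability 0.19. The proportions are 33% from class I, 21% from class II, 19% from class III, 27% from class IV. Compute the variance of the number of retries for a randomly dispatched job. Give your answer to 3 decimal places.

Per component, I: μ=5.5, E[X²]=35.5; II: μ=4.55, E[X²]=23.66; III: μ=4.7, E[X²]=26.79; IV: μ=4.26316, E[X²]=40.6122.
E[X] = 0.33·5.5 + 0.21·4.55 + 0.19·4.7 + 0.27·4.26316 = 4.81455.
E[X²] = 0.33·35.5 + 0.21·23.66 + 0.19·26.79 + 0.27·40.6122 = 32.739.
Var(X) = E[X²] − (E[X])² = 32.739 − 23.1799 = 9.55907.

9.559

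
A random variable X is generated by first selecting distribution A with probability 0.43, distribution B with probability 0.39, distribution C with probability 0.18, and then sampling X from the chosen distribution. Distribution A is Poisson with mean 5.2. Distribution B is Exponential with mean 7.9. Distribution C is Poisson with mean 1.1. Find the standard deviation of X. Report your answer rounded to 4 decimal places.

5.7047

Per component, A: μ=5.2, E[X²]=32.24; B: μ=7.9, E[X²]=124.82; C: μ=1.1, E[X²]=2.31.
E[X] = 0.43·5.2 + 0.39·7.9 + 0.18·1.1 = 5.515.
E[X²] = 0.43·32.24 + 0.39·124.82 + 0.18·2.31 = 62.9588.
Var(X) = E[X²] − (E[X])² = 62.9588 − 30.4152 = 32.5436.
SD(X) = √32.5436 = 5.7047.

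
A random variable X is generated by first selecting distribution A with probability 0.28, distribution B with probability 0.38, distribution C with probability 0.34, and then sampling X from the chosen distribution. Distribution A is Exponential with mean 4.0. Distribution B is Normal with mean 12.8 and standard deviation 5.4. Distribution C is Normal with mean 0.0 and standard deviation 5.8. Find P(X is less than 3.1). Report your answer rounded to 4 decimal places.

0.4040

Conditional on each component, P(X < 3.1): A: 0.539296; B: 0.0362237; C: 0.703496.
By total probability, P(X < 3.1) = 0.28·0.539296 + 0.38·0.0362237 + 0.34·0.703496 = 0.403957.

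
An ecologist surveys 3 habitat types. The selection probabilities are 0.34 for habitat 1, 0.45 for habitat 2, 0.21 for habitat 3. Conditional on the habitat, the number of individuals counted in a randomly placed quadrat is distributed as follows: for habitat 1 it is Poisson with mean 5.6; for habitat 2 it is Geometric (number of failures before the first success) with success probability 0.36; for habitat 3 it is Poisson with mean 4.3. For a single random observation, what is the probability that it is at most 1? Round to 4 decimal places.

Conditional on each habitat, P(X ≤ 1): 1: 0.0244059; 2: 0.5904; 3: 0.0719134.
By total probability, P(X ≤ 1) = 0.34·0.0244059 + 0.45·0.5904 + 0.21·0.0719134 = 0.28908.

0.2891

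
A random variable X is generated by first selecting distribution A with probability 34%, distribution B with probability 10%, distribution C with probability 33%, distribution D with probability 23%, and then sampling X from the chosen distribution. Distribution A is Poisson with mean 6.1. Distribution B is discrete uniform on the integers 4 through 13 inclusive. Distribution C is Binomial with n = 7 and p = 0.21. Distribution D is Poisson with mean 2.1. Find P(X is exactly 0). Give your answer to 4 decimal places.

Conditional on each component, P(X = 0): A: 0.00224287; B: 0; C: 0.192039; D: 0.122456.
By total probability, P(X = 0) = 0.34·0.00224287 + 0.1·0 + 0.33·0.192039 + 0.23·0.122456 = 0.0923005.

0.0923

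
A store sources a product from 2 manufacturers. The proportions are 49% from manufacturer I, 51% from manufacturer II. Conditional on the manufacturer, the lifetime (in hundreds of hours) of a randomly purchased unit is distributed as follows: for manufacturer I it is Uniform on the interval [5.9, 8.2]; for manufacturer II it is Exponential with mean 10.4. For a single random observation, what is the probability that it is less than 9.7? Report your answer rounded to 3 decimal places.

0.799

Conditional on each manufacturer, P(X < 9.7): I: 1; II: 0.606507.
By total probability, P(X < 9.7) = 0.49·1 + 0.51·0.606507 = 0.799319.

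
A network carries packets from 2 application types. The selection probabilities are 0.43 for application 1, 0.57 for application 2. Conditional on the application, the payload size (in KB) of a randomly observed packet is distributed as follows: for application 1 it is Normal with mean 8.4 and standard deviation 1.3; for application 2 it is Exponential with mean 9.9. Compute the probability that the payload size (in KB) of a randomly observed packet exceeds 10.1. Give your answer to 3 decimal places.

Conditional on each application, P(X > 10.1): 1: 0.0954888; 2: 0.360522.
By total probability, P(X > 10.1) = 0.43·0.0954888 + 0.57·0.360522 = 0.246558.

0.247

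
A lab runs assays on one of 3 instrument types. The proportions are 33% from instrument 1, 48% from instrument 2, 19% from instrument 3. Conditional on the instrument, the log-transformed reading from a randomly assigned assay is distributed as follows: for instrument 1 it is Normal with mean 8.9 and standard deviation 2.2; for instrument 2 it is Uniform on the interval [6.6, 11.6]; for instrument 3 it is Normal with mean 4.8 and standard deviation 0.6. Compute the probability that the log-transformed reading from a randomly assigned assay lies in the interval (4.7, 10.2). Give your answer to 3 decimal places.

0.682

Conditional on each instrument, P(4.7 < X < 10.2): 1: 0.694584; 2: 0.72; 3: 0.566184.
By total probability, P(4.7 < X < 10.2) = 0.33·0.694584 + 0.48·0.72 + 0.19·0.566184 = 0.682388.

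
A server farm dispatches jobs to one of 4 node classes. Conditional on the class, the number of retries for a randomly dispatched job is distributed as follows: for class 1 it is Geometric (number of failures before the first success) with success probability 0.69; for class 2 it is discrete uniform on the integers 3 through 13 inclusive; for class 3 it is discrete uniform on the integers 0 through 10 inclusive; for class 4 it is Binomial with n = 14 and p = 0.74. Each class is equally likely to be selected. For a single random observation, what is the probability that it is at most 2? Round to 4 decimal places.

0.3107

Conditional on each class, P(X ≤ 2): 1: 0.970209; 2: 0; 3: 0.272727; 4: 5.01888e-06.
By total probability, P(X ≤ 2) = 0.25·0.970209 + 0.25·0 + 0.25·0.272727 + 0.25·5.01888e-06 = 0.310735.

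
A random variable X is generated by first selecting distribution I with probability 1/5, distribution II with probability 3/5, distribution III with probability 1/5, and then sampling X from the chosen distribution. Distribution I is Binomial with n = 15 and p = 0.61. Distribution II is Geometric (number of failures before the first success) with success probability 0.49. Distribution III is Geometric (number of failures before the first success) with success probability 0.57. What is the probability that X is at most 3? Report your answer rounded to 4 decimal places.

Conditional on each component, P(X ≤ 3): I: 0.00148535; II: 0.932348; III: 0.965812.
By total probability, P(X ≤ 3) = 0.2·0.00148535 + 0.6·0.932348 + 0.2·0.965812 = 0.752868.

0.7529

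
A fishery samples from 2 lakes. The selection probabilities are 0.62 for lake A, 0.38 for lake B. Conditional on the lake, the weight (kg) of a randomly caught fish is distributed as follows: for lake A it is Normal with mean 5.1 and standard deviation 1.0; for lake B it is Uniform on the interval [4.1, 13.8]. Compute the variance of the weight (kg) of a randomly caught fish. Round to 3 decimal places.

Per component, A: μ=5.1, E[X²]=27.01; B: μ=8.95, E[X²]=87.9433.
E[X] = 0.62·5.1 + 0.38·8.95 = 6.563.
E[X²] = 0.62·27.01 + 0.38·87.9433 = 50.1647.
Var(X) = E[X²] − (E[X])² = 50.1647 − 43.073 = 7.0917.

7.092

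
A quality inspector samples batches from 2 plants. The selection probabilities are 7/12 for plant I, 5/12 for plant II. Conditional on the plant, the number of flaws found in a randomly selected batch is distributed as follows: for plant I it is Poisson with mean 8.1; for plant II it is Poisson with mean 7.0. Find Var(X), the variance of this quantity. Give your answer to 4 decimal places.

7.9358

Per component, I: μ=8.1, E[X²]=73.71; II: μ=7, E[X²]=56.
E[X] = 0.583333·8.1 + 0.416667·7 = 7.64167.
E[X²] = 0.583333·73.71 + 0.416667·56 = 66.3308.
Var(X) = E[X²] − (E[X])² = 66.3308 − 58.3951 = 7.93576.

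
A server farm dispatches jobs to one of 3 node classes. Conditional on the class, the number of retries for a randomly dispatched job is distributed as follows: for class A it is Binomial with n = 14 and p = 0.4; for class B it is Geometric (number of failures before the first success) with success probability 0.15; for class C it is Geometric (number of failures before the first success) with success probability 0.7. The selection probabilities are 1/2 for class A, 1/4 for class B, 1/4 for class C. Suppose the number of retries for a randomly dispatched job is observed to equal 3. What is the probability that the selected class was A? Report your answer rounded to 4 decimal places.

0.6036

Likelihoods P(X=3 | ·): A: 0.0845172; B: 0.0921187; C: 0.0189.
Posterior ∝ prior × likelihood. Numerator for A: 0.5·0.0845172 = 0.0422586.
Normalizing constant: 0.5·0.0845172 + 0.25·0.0921187 + 0.25·0.0189 = 0.0700133.
P(A | observation) = 0.0422586 / 0.0700133 = 0.60358.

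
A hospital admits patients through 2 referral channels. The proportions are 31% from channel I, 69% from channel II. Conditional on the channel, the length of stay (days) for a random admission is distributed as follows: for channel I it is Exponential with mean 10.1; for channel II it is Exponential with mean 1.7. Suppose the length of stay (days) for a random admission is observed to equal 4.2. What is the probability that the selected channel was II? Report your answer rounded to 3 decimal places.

0.629

Likelihoods f(4.2 | ·): I: 0.0653252; II: 0.0497265.
Posterior ∝ prior × likelihood. Numerator for II: 0.69·0.0497265 = 0.0343113.
Normalizing constant: 0.31·0.0653252 + 0.69·0.0497265 = 0.0545621.
P(II | observation) = 0.0343113 / 0.0545621 = 0.628848.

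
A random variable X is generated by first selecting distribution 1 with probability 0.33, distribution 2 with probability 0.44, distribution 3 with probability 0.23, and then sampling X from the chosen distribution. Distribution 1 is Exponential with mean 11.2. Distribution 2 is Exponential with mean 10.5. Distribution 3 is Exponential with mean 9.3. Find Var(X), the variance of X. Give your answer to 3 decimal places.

110.289

Per component, 1: μ=11.2, E[X²]=250.88; 2: μ=10.5, E[X²]=220.5; 3: μ=9.3, E[X²]=172.98.
E[X] = 0.33·11.2 + 0.44·10.5 + 0.23·9.3 = 10.455.
E[X²] = 0.33·250.88 + 0.44·220.5 + 0.23·172.98 = 219.596.
Var(X) = E[X²] − (E[X])² = 219.596 − 109.307 = 110.289.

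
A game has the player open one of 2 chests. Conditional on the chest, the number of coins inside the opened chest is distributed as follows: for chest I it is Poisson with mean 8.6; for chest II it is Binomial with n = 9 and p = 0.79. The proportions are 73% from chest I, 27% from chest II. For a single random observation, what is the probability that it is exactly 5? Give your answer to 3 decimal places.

Conditional on each chest, P(X = 5): I: 0.0721736; II: 0.0754021.
By total probability, P(X = 5) = 0.73·0.0721736 + 0.27·0.0754021 = 0.0730453.

0.073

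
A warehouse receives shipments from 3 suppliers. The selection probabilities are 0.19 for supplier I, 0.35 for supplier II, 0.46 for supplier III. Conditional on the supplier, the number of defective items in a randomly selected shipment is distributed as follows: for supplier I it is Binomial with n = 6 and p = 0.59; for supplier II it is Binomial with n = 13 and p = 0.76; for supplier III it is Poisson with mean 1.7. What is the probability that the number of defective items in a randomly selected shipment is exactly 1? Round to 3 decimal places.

Conditional on each supplier, P(X = 1): I: 0.0410131; II: 3.60821e-07; III: 0.310562.
By total probability, P(X = 1) = 0.19·0.0410131 + 0.35·3.60821e-07 + 0.46·0.310562 = 0.150651.

0.151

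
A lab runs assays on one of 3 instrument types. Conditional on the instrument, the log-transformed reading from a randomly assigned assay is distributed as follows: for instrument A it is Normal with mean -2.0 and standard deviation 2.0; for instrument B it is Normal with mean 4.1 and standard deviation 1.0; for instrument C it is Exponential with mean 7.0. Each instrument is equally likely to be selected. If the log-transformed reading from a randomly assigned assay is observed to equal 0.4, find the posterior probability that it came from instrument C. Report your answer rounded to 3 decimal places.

Likelihoods f(0.4 | ·): A: 0.097093; B: 0.00042478; C: 0.134923.
Posterior ∝ prior × likelihood. Numerator for C: 0.333333·0.134923 = 0.0449742.
Normalizing constant: 0.333333·0.097093 + 0.333333·0.00042478 + 0.333333·0.134923 = 0.0774802.
P(C | observation) = 0.0449742 / 0.0774802 = 0.580461.

0.580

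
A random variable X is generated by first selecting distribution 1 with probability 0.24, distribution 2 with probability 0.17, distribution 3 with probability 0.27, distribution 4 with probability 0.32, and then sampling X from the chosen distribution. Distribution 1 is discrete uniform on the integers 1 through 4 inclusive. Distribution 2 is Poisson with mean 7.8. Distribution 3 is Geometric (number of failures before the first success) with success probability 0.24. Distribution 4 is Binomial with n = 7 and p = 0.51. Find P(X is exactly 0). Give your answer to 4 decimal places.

Conditional on each component, P(X = 0): 1: 0; 2: 0.000409735; 3: 0.24; 4: 0.00678223.
By total probability, P(X = 0) = 0.24·0 + 0.17·0.000409735 + 0.27·0.24 + 0.32·0.00678223 = 0.06704.

0.0670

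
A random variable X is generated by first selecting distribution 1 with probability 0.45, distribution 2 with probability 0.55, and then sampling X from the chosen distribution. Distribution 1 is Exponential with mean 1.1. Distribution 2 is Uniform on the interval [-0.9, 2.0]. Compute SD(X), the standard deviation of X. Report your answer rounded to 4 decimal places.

1.0024

Per component, 1: μ=1.1, E[X²]=2.42; 2: μ=0.55, E[X²]=1.00333.
E[X] = 0.45·1.1 + 0.55·0.55 = 0.7975.
E[X²] = 0.45·2.42 + 0.55·1.00333 = 1.64083.
Var(X) = E[X²] − (E[X])² = 1.64083 − 0.636006 = 1.00483.
SD(X) = √1.00483 = 1.00241.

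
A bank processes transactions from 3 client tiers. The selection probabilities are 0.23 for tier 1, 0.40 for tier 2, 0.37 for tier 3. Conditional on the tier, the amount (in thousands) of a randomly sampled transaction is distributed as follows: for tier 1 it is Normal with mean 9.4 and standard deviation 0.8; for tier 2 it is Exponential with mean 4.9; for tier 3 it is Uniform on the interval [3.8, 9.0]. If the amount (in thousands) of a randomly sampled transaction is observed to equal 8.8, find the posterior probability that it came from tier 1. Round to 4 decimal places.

0.5055

Likelihoods f(8.8 | ·): 1: 0.376422; 2: 0.0338724; 3: 0.192308.
Posterior ∝ prior × likelihood. Numerator for 1: 0.23·0.376422 = 0.086577.
Normalizing constant: 0.23·0.376422 + 0.4·0.0338724 + 0.37·0.192308 = 0.17128.
P(1 | observation) = 0.086577 / 0.17128 = 0.505471.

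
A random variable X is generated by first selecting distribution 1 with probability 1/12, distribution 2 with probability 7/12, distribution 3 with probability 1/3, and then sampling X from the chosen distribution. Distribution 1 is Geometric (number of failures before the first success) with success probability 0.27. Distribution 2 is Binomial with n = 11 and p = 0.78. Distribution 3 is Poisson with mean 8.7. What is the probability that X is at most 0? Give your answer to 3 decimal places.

0.023

Conditional on each component, P(X ≤ 0): 1: 0.27; 2: 5.84318e-08; 3: 0.000166586.
By total probability, P(X ≤ 0) = 0.0833333·0.27 + 0.583333·5.84318e-08 + 0.333333·0.000166586 = 0.0225556.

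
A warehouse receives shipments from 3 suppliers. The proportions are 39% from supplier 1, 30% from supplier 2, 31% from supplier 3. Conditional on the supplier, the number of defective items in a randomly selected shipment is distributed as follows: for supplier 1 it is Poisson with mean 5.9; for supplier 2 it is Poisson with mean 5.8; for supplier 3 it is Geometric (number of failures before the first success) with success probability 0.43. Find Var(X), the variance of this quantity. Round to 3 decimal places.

Per component, 1: μ=5.9, E[X²]=40.71; 2: μ=5.8, E[X²]=39.44; 3: μ=1.32558, E[X²]=4.83991.
E[X] = 0.39·5.9 + 0.3·5.8 + 0.31·1.32558 = 4.45193.
E[X²] = 0.39·40.71 + 0.3·39.44 + 0.31·4.83991 = 29.2093.
Var(X) = E[X²] − (E[X])² = 29.2093 − 19.8197 = 9.38959.

9.390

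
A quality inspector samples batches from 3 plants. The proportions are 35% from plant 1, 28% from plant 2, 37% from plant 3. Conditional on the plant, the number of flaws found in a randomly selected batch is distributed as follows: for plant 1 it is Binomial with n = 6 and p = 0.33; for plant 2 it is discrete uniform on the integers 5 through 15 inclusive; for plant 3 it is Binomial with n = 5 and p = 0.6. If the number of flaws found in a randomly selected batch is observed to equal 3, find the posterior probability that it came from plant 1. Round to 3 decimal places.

Likelihoods P(X=3 | ·): 1: 0.21617; 2: 0; 3: 0.3456.
Posterior ∝ prior × likelihood. Numerator for 1: 0.35·0.21617 = 0.0756596.
Normalizing constant: 0.35·0.21617 + 0.28·0 + 0.37·0.3456 = 0.203532.
P(1 | observation) = 0.0756596 / 0.203532 = 0.371734.

0.372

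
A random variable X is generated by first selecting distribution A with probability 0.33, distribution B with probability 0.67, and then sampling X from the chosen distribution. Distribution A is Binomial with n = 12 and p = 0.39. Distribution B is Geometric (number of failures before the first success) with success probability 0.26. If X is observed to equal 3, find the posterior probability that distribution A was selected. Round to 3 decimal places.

0.416

Likelihoods P(X=3 | ·): A: 0.152611; B: 0.105358.
Posterior ∝ prior × likelihood. Numerator for A: 0.33·0.152611 = 0.0503615.
Normalizing constant: 0.33·0.152611 + 0.67·0.105358 = 0.120952.
P(A | observation) = 0.0503615 / 0.120952 = 0.416378.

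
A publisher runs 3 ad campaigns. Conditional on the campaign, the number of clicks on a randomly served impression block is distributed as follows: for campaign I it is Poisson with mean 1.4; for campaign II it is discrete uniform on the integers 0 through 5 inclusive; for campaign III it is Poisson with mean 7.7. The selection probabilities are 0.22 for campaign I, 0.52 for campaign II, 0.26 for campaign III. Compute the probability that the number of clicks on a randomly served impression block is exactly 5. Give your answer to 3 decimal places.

Conditional on each campaign, P(X = 5): I: 0.0110521; II: 0.166667; III: 0.102142.
By total probability, P(X = 5) = 0.22·0.0110521 + 0.52·0.166667 + 0.26·0.102142 = 0.115655.

0.116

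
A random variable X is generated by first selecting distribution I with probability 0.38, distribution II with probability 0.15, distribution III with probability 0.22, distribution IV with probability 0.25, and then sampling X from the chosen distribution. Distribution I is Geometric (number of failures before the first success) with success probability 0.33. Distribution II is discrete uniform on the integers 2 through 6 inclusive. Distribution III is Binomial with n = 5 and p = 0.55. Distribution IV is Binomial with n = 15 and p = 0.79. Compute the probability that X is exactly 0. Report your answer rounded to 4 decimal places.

Conditional on each component, P(X = 0): I: 0.33; II: 0; III: 0.0184528; IV: 6.81223e-11.
By total probability, P(X = 0) = 0.38·0.33 + 0.15·0 + 0.22·0.0184528 + 0.25·6.81223e-11 = 0.12946.

0.1295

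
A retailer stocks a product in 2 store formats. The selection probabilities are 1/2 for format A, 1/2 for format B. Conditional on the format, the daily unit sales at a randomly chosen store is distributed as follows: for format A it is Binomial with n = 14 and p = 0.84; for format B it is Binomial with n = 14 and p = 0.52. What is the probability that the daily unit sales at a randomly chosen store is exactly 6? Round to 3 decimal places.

Conditional on each format, P(X = 6): A: 0.000453097; B: 0.167304.
By total probability, P(X = 6) = 0.5·0.000453097 + 0.5·0.167304 = 0.0838783.

0.084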